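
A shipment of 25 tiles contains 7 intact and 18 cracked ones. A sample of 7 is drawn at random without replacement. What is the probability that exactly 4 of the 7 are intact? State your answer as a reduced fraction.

1428/24035

There are C(25,7) = 480700 ways to choose 7 from 25.
Selections with exactly 4 intact: choose 4 of the 7 intact and 3 of the 18 cracked, C(7,4)·C(18,3) = 35·816 = 28560.
Probability = 28560/480700 = 1428/24035.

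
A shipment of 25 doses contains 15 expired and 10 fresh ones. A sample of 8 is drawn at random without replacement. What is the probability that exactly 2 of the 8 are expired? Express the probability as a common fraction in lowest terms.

98/4807

Total number of selections: C(25,8) = 1081575.
Selections with exactly 2 expired: choose 2 of the 15 expired and 6 of the 10 fresh, C(15,2)·C(10,6) = 105·210 = 22050.
Probability = 22050/1081575 = 98/4807.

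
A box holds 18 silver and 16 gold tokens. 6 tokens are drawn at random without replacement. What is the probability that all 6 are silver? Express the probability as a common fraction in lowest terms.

There are C(34,6) = 1344904 possible selections.
Selections with all silver: C(18,6) = 18564.
Probability = 18564/1344904 = 273/19778.

273/19778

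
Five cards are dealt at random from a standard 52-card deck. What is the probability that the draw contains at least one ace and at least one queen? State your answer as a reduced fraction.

There are C(52,5) = 2598960 possible draws.
By inclusion-exclusion on the complements, draws missing all aces or all queens: C(48,5) + C(48,5) − C(44,5) = 1712304 + 1712304 − 1086008 = 2338600.
So draws with at least one of each: 2598960 − 2338600 = 260360, probability 260360/2598960 = 6509/64974.

6509/64974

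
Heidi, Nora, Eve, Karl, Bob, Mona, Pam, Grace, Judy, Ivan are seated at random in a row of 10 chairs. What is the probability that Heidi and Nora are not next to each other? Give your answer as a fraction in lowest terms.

4/5

There are 10! = 3628800 arrangements.
Arrangements with Heidi and Nora adjacent: 2·9! = 725760.
So not adjacent: 3628800 − 725760 = 2903040, probability 2903040/3628800 = 4/5.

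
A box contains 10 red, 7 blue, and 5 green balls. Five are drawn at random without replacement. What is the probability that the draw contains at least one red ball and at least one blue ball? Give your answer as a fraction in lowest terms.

There are C(22,5) = 26334 possible draws.
By inclusion-exclusion on the complements, draws missing all red or all blue: C(12,5) + C(15,5) − C(5,5) = 792 + 3003 − 1 = 3794.
So draws with at least one of each: 26334 − 3794 = 22540, probability 22540/26334 = 1610/1881.

1610/1881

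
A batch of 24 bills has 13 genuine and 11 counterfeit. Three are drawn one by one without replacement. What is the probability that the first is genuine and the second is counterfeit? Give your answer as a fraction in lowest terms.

Multiply the conditional probabilities at each draw: 13/24 · 11/23 = 143/552.

143/552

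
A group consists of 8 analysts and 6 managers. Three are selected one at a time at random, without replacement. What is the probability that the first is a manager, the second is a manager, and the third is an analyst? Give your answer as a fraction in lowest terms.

10/91

Multiply the conditional probabilities at each draw: 6/14 · 5/13 · 8/12 = 240/2184 = 10/91.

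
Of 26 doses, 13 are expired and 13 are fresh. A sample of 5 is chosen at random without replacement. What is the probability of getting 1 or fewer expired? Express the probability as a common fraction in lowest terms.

Total selections: C(26,5) = 65780.
Favorable selections (1 or fewer expired): C(13,0)·C(13,5) + C(13,1)·C(13,4) = 1287 + 9295 = 10582.
Probability = 10582/65780 = 37/230.

37/230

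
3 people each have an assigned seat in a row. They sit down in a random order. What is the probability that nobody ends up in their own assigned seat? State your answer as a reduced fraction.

1/3

There are 3! = 6 seatings.
By inclusion-exclusion, seatings with no fixed points: C(3,0)·3! − C(3,1)·2! + C(3,2)·1! − C(3,3)·0! = 2.
Probability = 2/6 = 1/3.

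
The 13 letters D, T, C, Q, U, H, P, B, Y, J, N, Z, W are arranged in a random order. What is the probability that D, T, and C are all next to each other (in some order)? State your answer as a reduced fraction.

1/26

There are 13! = 6227020800 arrangements.
Treat the three as one block: 11! placements × 3! orders within the block = 39916800·6 = 239500800.
Probability = 239500800/6227020800 = 1/26.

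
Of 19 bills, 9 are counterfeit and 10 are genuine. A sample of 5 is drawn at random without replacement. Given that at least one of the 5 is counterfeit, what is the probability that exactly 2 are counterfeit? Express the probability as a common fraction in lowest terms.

30/79

Work in counts. Selections with at least one counterfeit: C(19,5) − C(10,5) = 11628 − 252 = 11376.
Of those, selections where exactly 2 are counterfeit: C(9,2)·C(10,3) = 36·120 = 4320.
Conditional probability = 4320/11376 = 30/79.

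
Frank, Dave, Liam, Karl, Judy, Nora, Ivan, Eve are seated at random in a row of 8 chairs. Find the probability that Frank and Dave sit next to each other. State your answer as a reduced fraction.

1/4

There are 8! = 40320 arrangements.
Treat Frank and Dave as a block: 7! arrangements of the blocks × 2 orders within the block = 2·5040 = 10080.
Probability = 10080/40320 = 1/4.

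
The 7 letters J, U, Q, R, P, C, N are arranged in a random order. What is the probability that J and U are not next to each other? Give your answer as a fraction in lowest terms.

There are 7! = 5040 arrangements.
Arrangements with J and U adjacent: 2·6! = 1440.
So not adjacent: 5040 − 1440 = 3600, probability 3600/5040 = 5/7.

5/7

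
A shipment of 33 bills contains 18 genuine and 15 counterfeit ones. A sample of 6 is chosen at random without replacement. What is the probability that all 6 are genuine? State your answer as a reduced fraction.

663/39556

There are C(33,6) = 1107568 possible selections.
Selections with all genuine: C(18,6) = 18564.
Probability = 18564/1107568 = 663/39556.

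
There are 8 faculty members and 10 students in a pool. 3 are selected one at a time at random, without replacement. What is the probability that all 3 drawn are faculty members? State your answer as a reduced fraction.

7/102

Multiply the conditional probabilities at each draw: 8/18 · 7/17 · 6/16 = 336/4896 = 7/102.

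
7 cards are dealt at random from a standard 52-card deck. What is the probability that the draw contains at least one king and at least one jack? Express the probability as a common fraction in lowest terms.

There are C(52,7) = 133784560 possible draws.
By inclusion-exclusion on the complements, draws missing all kings or all jacks: C(48,7) + C(48,7) − C(44,7) = 73629072 + 73629072 − 38320568 = 108937576.
So draws with at least one of each: 133784560 − 108937576 = 24846984, probability 24846984/133784560 = 3105873/16723070.

3105873/16723070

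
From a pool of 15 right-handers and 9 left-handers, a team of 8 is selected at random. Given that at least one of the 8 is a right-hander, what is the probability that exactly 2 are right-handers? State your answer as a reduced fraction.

70/5837

Work in counts. Selections with at least one right-hander: C(24,8) − C(9,8) = 735471 − 9 = 735462.
Of those, selections where exactly 2 are right-handers: C(15,2)·C(9,6) = 105·84 = 8820.
Conditional probability = 8820/735462 = 70/5837.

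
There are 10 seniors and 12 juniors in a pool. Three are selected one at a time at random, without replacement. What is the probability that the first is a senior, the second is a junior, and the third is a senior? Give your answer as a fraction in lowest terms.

Multiply the conditional probabilities at each draw: 10/22 · 12/21 · 9/20 = 1080/9240 = 9/77.

9/77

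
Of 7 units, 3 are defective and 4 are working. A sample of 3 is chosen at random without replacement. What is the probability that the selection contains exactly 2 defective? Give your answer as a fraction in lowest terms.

12/35

There are C(7,3) = 35 ways to choose 3 from 7.
Selections with exactly 2 defective: choose 2 of the 3 defective and 1 of the 4 working, C(3,2)·C(4,1) = 3·4 = 12.
Probability = 12/35.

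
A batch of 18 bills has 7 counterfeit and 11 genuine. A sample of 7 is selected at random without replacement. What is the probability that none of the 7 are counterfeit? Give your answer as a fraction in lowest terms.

55/5304

There are C(18,7) = 31824 possible selections.
Selections with no counterfeit (all genuine): C(11,7) = 330.
Probability = 330/31824 = 55/5304.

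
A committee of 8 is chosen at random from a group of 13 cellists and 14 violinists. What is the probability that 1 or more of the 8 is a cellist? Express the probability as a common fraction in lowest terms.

There are C(27,8) = 2220075 ways to choose the 8.
The complement is all 8 are violinists: C(14,8) = 3003.
Probability = 1 − 3003/2220075 = 2217072/2220075 = 5168/5175.

5168/5175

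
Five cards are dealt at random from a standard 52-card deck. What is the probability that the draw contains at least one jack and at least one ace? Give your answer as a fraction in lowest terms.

There are C(52,5) = 2598960 possible draws.
By inclusion-exclusion on the complements, draws missing all jacks or all aces: C(48,5) + C(48,5) − C(44,5) = 1712304 + 1712304 − 1086008 = 2338600.
So draws with at least one of each: 2598960 − 2338600 = 260360, probability 260360/2598960 = 6509/64974.

6509/64974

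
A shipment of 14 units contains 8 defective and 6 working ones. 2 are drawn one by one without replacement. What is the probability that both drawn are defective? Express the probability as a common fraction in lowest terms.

Multiply the conditional probabilities at each draw: 8/14 · 7/13 = 56/182 = 4/13.

4/13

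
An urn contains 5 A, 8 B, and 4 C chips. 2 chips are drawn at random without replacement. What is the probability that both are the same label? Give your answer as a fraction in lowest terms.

11/34

There are C(17,2) = 136 ways to draw 2 chips.
All same label: C(5,2) + C(8,2) + C(4,2) = 10 + 28 + 6 = 44.
Probability = 44/136 = 11/34.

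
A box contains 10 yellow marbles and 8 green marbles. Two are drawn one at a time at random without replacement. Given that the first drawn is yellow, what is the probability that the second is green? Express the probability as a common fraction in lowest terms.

After removing one yellow, 17 remain: 9 yellow and 8 green.
So the probability the next is green is 8/17.

8/17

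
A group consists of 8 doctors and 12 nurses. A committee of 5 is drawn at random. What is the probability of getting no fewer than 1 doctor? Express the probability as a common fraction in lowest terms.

613/646

There are C(20,5) = 15504 ways to choose the 5.
Favorable selections (no fewer than 1 doctor): C(8,1)·C(12,4) + C(8,2)·C(12,3) + C(8,3)·C(12,2) + C(8,4)·C(12,1) + C(8,5)·C(12,0) = 3960 + 6160 + 3696 + 840 + 56 = 14712.
Probability = 14712/15504 = 613/646.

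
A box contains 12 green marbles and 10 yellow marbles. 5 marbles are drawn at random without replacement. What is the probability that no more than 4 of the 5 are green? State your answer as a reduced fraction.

129/133

Total selections: C(22,5) = 26334.
The complement is exactly 5 green: C(12,5)·C(10,0) = 792.
Probability = 1 − 792/26334 = 25542/26334 = 129/133.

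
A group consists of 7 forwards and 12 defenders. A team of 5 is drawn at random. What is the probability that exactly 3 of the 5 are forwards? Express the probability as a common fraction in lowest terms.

The sample space is all 5-subsets of the 19: C(19,5) = 11628.
Selections with exactly 3 forwards: choose 3 of the 7 forwards and 2 of the 12 defenders, C(7,3)·C(12,2) = 35·66 = 2310.
Probability = 2310/11628 = 385/1938.

385/1938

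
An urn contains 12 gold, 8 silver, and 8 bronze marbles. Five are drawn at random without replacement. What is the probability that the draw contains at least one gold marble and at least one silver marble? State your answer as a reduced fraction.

9808/12285

There are C(28,5) = 98280 possible draws.
By inclusion-exclusion on the complements, draws missing all gold or all silver: C(16,5) + C(20,5) − C(8,5) = 4368 + 15504 − 56 = 19816.
So draws with at least one of each: 98280 − 19816 = 78464, probability 78464/98280 = 9808/12285.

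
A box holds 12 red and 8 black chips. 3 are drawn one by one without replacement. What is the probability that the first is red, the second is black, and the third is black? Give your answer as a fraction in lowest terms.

28/285

Multiply the conditional probabilities at each draw: 12/20 · 8/19 · 7/18 = 672/6840 = 28/285.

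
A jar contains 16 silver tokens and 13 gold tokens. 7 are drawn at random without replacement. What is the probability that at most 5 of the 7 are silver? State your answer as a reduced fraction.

Total selections: C(29,7) = 1560780.
Count the complement (more than 5 silver): C(16,6)·C(13,1) + C(16,7)·C(13,0) = 104104 + 11440 = 115544.
Probability = 1 − 115544/1560780 = 1445236/1560780 = 27793/30015.

27793/30015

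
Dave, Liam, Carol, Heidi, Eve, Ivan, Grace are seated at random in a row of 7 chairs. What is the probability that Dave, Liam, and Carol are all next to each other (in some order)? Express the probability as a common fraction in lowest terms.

There are 7! = 5040 arrangements.
Treat the three as one block: 5! placements × 3! orders within the block = 120·6 = 720.
Probability = 720/5040 = 1/7.

1/7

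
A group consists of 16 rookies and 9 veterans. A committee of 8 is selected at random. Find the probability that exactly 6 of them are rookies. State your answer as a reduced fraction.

2912/10925

There are C(25,8) = 1081575 ways to choose 8 from 25.
Selections with exactly 6 rookies: choose 6 of the 16 rookies and 2 of the 9 veterans, C(16,6)·C(9,2) = 8008·36 = 288288.
Probability = 288288/1081575 = 2912/10925.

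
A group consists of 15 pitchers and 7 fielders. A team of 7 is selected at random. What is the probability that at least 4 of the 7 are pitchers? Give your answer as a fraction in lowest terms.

There are C(22,7) = 170544 ways to choose the 7.
Favorable selections (at least 4 pitchers): C(15,4)·C(7,3) + C(15,5)·C(7,2) + C(15,6)·C(7,1) + C(15,7)·C(7,0) = 47775 + 63063 + 35035 + 6435 = 152308.
Probability = 152308/170544 = 38077/42636.

38077/42636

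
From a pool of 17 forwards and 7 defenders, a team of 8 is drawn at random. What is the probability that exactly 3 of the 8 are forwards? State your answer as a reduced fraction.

Total number of selections: C(24,8) = 735471.
Selections with exactly 3 forwards: choose 3 of the 17 forwards and 5 of the 7 defenders, C(17,3)·C(7,5) = 680·21 = 14280.
Probability = 14280/735471 = 280/14421.

280/14421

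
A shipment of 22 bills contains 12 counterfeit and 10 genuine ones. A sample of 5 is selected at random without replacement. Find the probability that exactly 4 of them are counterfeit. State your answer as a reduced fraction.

The sample space is all 5-subsets of the 22: C(22,5) = 26334.
Selections with exactly 4 counterfeit: choose 4 of the 12 counterfeit and 1 of the 10 genuine, C(12,4)·C(10,1) = 495·10 = 4950.
Probability = 4950/26334 = 25/133.

25/133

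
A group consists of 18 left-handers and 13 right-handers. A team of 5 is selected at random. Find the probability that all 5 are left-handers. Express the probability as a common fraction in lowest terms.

There are C(31,5) = 169911 possible selections.
Selections with all left-handers: C(18,5) = 8568.
Probability = 8568/169911 = 136/2697.

136/2697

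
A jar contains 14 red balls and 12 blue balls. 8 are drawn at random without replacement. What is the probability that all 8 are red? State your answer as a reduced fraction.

There are C(26,8) = 1562275 possible selections.
Selections with all red: C(14,8) = 3003.
Probability = 3003/1562275 = 21/10925.

21/10925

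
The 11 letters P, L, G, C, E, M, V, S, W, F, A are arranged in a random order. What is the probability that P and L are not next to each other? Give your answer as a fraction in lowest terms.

There are 11! = 39916800 arrangements.
Arrangements with P and L adjacent: 2·10! = 7257600.
So not adjacent: 39916800 − 7257600 = 32659200, probability 32659200/39916800 = 9/11.

9/11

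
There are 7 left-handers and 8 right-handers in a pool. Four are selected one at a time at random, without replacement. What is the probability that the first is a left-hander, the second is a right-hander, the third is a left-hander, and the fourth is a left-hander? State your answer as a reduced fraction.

2/39

Multiply the conditional probabilities at each draw: 7/15 · 8/14 · 6/13 · 5/12 = 1680/32760 = 2/39.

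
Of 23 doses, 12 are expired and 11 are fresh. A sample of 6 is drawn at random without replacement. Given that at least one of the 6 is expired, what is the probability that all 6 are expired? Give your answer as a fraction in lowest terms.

4/435

Work in counts. Selections with at least one expired: C(23,6) − C(11,6) = 100947 − 462 = 100485.
Of those, selections where all 6 are expired: C(12,6) = 924.
Conditional probability = 924/100485 = 4/435.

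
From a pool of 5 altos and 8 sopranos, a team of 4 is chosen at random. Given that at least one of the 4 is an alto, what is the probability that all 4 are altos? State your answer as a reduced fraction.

Work in counts. Selections with at least one alto: C(13,4) − C(8,4) = 715 − 70 = 645.
Of those, selections where all 4 are altos: C(5,4) = 5.
Conditional probability = 5/645 = 1/129.

1/129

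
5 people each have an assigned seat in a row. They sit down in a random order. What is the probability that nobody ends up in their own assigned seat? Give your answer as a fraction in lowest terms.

There are 5! = 120 seatings.
By inclusion-exclusion, seatings with no fixed points: C(5,0)·5! − C(5,1)·4! + C(5,2)·3! − C(5,3)·2! + C(5,4)·1! − C(5,5)·0! = 44.
Probability = 44/120 = 11/30.

11/30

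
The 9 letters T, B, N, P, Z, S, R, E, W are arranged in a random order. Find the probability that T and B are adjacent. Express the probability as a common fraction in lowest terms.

2/9

There are 9! = 362880 arrangements.
Treat T and B as a block: 8! arrangements of the blocks × 2 orders within the block = 2·40320 = 80640.
Probability = 80640/362880 = 2/9.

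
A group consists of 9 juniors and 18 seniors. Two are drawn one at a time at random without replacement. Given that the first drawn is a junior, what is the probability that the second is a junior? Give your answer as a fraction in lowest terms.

After removing one junior, 26 remain: 8 juniors and 18 seniors.
So the probability the next is a junior is 8/26 = 4/13.

4/13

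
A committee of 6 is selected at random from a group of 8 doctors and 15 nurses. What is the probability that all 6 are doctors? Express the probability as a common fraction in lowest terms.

4/14421

There are C(23,6) = 100947 possible selections.
Selections with all doctors: C(8,6) = 28.
Probability = 28/100947 = 4/14421.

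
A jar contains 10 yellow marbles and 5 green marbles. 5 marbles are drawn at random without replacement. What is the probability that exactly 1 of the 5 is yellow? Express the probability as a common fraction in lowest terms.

There are C(15,5) = 3003 ways to choose 5 from 15.
Selections with exactly 1 yellow: choose 1 of the 10 yellow and 4 of the 5 green, C(10,1)·C(5,4) = 10·5 = 50.
Probability = 50/3003.

50/3003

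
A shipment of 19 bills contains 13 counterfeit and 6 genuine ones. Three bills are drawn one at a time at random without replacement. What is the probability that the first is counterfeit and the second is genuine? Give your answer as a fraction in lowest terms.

Multiply the conditional probabilities at each draw: 13/19 · 6/18 = 78/342 = 13/57.

13/57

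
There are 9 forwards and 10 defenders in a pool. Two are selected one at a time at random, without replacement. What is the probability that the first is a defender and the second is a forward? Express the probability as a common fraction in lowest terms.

5/19

Multiply the conditional probabilities at each draw: 10/19 · 9/18 = 90/342 = 5/19.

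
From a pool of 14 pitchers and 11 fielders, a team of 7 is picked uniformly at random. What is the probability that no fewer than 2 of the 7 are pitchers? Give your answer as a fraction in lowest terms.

There are C(25,7) = 480700 ways to choose the 7.
Count the complement (fewer than 2 pitchers): C(14,0)·C(11,7) + C(14,1)·C(11,6) = 330 + 6468 = 6798.
Probability = 1 − 6798/480700 = 473902/480700 = 21541/21850.

21541/21850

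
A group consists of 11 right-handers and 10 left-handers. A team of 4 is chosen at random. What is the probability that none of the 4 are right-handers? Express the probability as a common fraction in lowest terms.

2/57

There are C(21,4) = 5985 possible selections.
Selections with no right-handers (all left-handers): C(10,4) = 210.
Probability = 210/5985 = 2/57.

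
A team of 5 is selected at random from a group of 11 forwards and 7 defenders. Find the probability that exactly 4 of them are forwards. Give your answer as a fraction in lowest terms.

Total number of selections: C(18,5) = 8568.
Selections with exactly 4 forwards: choose 4 of the 11 forwards and 1 of the 7 defenders, C(11,4)·C(7,1) = 330·7 = 2310.
Probability = 2310/8568 = 55/204.

55/204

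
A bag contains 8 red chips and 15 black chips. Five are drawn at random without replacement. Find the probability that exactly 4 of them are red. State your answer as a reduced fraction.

The sample space is all 5-subsets of the 23: C(23,5) = 33649.
Selections with exactly 4 red: choose 4 of the 8 red and 1 of the 15 black, C(8,4)·C(15,1) = 70·15 = 1050.
Probability = 1050/33649 = 150/4807.

150/4807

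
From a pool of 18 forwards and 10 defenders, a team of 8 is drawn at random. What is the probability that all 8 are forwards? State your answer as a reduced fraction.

There are C(28,8) = 3108105 possible selections.
Selections with all forwards: C(18,8) = 43758.
Probability = 43758/3108105 = 34/2415.

34/2415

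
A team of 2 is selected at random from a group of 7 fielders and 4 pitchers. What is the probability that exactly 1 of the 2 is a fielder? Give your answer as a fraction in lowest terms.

28/55

There are C(11,2) = 55 ways to choose 2 from 11.
Selections with exactly 1 fielder: choose 1 of the 7 fielders and 1 of the 4 pitchers, C(7,1)·C(4,1) = 7·4 = 28.
Probability = 28/55.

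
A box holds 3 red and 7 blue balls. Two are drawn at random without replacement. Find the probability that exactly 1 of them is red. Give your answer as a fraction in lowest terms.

7/15

There are C(10,2) = 45 ways to choose 2 from 10.
Selections with exactly 1 red: choose 1 of the 3 red and 1 of the 7 blue, C(3,1)·C(7,1) = 3·7 = 21.
Probability = 21/45 = 7/15.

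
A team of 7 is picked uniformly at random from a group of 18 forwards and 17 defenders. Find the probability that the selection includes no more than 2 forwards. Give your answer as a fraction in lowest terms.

Total selections: C(35,7) = 6724520.
Favorable selections (no more than 2 forwards): C(18,0)·C(17,7) + C(18,1)·C(17,6) + C(18,2)·C(17,5) = 19448 + 222768 + 946764 = 1188980.
Probability = 1188980/6724520 = 3497/19778.

3497/19778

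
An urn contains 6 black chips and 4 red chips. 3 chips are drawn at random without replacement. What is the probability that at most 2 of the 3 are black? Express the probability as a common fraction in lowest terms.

Total selections: C(10,3) = 120.
The complement is exactly 3 black: C(6,3)·C(4,0) = 20.
Probability = 1 − 20/120 = 100/120 = 5/6.

5/6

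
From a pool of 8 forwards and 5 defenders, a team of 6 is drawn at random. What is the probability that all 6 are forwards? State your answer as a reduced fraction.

There are C(13,6) = 1716 possible selections.
Selections with all forwards: C(8,6) = 28.
Probability = 28/1716 = 7/429.

7/429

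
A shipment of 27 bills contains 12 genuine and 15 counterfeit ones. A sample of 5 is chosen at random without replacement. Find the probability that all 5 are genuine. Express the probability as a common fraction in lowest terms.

44/4485

There are C(27,5) = 80730 possible selections.
Selections with all genuine: C(12,5) = 792.
Probability = 792/80730 = 44/4485.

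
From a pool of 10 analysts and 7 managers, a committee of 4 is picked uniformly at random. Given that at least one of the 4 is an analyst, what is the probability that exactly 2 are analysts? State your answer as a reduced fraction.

Work in counts. Selections with at least one analyst: C(17,4) − C(7,4) = 2380 − 35 = 2345.
Of those, selections where exactly 2 are analysts: C(10,2)·C(7,2) = 45·21 = 945.
Conditional probability = 945/2345 = 27/67.

27/67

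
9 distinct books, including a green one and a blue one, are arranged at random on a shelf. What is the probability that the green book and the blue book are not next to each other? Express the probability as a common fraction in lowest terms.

There are 9! = 362880 arrangements.
Arrangements with the green book and the blue book adjacent: 2·8! = 80640.
So not adjacent: 362880 − 80640 = 282240, probability 282240/362880 = 7/9.

7/9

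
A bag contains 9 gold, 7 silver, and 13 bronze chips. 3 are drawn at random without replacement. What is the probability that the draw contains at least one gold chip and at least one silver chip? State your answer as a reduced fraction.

There are C(29,3) = 3654 possible draws.
By inclusion-exclusion on the complements, draws missing all gold or all silver: C(20,3) + C(22,3) − C(13,3) = 1140 + 1540 − 286 = 2394.
So draws with at least one of each: 3654 − 2394 = 1260, probability 1260/3654 = 10/29.

10/29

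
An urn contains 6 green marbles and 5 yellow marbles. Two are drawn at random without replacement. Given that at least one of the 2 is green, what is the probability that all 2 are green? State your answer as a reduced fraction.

1/3

Work in counts. Selections with at least one green: C(11,2) − C(5,2) = 55 − 10 = 45.
Of those, selections where all 2 are green: C(6,2) = 15.
Conditional probability = 15/45 = 1/3.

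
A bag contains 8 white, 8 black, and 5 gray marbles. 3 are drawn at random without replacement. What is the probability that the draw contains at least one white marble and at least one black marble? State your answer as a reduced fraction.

384/665

There are C(21,3) = 1330 possible draws.
By inclusion-exclusion on the complements, draws missing all white or all black: C(13,3) + C(13,3) − C(5,3) = 286 + 286 − 10 = 562.
So draws with at least one of each: 1330 − 562 = 768, probability 768/1330 = 384/665.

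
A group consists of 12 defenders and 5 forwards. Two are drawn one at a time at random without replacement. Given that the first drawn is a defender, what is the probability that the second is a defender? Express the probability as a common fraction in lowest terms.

11/16

After removing one defender, 16 remain: 11 defenders and 5 forwards.
So the probability the next is a defender is 11/16.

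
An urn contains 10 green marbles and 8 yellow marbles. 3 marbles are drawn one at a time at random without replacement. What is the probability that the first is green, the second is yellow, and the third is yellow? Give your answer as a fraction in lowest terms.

35/306

Multiply the conditional probabilities at each draw: 10/18 · 8/17 · 7/16 = 560/4896 = 35/306.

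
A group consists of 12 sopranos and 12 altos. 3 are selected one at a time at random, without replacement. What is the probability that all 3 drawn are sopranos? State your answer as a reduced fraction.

5/46

Multiply the conditional probabilities at each draw: 12/24 · 11/23 · 10/22 = 1320/12144 = 5/46.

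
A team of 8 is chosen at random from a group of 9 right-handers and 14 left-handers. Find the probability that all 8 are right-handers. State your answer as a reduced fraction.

3/163438

There are C(23,8) = 490314 possible selections.
Selections with all right-handers: C(9,8) = 9.
Probability = 9/490314 = 3/163438.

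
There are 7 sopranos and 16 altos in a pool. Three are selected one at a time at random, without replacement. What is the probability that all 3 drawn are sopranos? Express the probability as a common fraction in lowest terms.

5/253

Multiply the conditional probabilities at each draw: 7/23 · 6/22 · 5/21 = 210/10626 = 5/253.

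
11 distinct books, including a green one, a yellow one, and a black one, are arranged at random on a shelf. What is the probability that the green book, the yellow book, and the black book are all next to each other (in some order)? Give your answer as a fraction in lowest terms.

3/55

There are 11! = 39916800 arrangements.
Treat the three as one block: 9! placements × 3! orders within the block = 362880·6 = 2177280.
Probability = 2177280/39916800 = 3/55.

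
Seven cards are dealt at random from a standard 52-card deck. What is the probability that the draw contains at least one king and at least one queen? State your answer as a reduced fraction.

3105873/16723070

There are C(52,7) = 133784560 possible draws.
By inclusion-exclusion on the complements, draws missing all kings or all queens: C(48,7) + C(48,7) − C(44,7) = 73629072 + 73629072 − 38320568 = 108937576.
So draws with at least one of each: 133784560 − 108937576 = 24846984, probability 24846984/133784560 = 3105873/16723070.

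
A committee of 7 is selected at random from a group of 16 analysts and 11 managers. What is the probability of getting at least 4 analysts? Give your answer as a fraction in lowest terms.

Total selections: C(27,7) = 888030.
Favorable selections (at least 4 analysts): C(16,4)·C(11,3) + C(16,5)·C(11,2) + C(16,6)·C(11,1) + C(16,7)·C(11,0) = 300300 + 240240 + 88088 + 11440 = 640068.
Probability = 640068/888030 = 746/1035.

746/1035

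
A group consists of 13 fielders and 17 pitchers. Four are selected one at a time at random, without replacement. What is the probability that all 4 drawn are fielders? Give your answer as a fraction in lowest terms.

143/5481

Multiply the conditional probabilities at each draw: 13/30 · 12/29 · 11/28 · 10/27 = 17160/657720 = 143/5481.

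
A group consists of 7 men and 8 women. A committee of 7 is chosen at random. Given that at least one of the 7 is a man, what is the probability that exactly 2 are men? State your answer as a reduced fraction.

1176/6427

Work in counts. Selections with at least one man: C(15,7) − C(8,7) = 6435 − 8 = 6427.
Of those, selections where exactly 2 are men: C(7,2)·C(8,5) = 21·56 = 1176.
Conditional probability = 1176/6427.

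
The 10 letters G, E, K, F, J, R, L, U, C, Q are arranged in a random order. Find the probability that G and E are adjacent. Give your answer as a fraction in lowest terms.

1/5

There are 10! = 3628800 arrangements.
Treat G and E as a block: 9! arrangements of the blocks × 2 orders within the block = 2·362880 = 725760.
Probability = 725760/3628800 = 1/5.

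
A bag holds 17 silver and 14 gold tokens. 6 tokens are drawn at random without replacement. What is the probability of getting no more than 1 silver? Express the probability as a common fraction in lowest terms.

There are C(31,6) = 736281 ways to choose the 6.
Favorable selections (no more than 1 silver): C(17,0)·C(14,6) + C(17,1)·C(14,5) = 3003 + 34034 = 37037.
Probability = 37037/736281 = 407/8091.

407/8091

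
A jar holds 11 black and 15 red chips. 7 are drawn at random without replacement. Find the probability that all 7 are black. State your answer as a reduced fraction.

3/5980

There are C(26,7) = 657800 possible selections.
Selections with all black: C(11,7) = 330.
Probability = 330/657800 = 3/5980.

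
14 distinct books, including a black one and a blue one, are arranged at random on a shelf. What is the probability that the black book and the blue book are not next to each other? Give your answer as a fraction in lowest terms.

6/7

There are 14! = 87178291200 arrangements.
Arrangements with the black book and the blue book adjacent: 2·13! = 12454041600.
So not adjacent: 87178291200 − 12454041600 = 74724249600, probability 74724249600/87178291200 = 6/7.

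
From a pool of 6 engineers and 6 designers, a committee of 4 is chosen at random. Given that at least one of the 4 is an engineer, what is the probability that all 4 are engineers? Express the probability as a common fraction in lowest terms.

1/32

Work in counts. Selections with at least one engineer: C(12,4) − C(6,4) = 495 − 15 = 480.
Of those, selections where all 4 are engineers: C(6,4) = 15.
Conditional probability = 15/480 = 1/32.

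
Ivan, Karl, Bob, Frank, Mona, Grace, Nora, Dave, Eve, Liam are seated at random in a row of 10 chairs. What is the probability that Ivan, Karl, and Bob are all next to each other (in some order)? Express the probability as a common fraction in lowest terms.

1/15

There are 10! = 3628800 arrangements.
Treat the three as one block: 8! placements × 3! orders within the block = 40320·6 = 241920.
Probability = 241920/3628800 = 1/15.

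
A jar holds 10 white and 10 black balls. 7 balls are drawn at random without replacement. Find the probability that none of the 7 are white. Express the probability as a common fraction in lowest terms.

1/646

There are C(20,7) = 77520 possible selections.
Selections with no white (all black): C(10,7) = 120.
Probability = 120/77520 = 1/646.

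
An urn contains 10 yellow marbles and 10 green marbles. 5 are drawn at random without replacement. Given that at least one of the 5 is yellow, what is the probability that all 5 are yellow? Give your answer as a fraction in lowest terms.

Work in counts. Selections with at least one yellow: C(20,5) − C(10,5) = 15504 − 252 = 15252.
Of those, selections where all 5 are yellow: C(10,5) = 252.
Conditional probability = 252/15252 = 21/1271.

21/1271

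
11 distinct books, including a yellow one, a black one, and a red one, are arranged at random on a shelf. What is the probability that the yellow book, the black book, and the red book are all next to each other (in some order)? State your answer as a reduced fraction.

3/55

There are 11! = 39916800 arrangements.
Treat the three as one block: 9! placements × 3! orders within the block = 362880·6 = 2177280.
Probability = 2177280/39916800 = 3/55.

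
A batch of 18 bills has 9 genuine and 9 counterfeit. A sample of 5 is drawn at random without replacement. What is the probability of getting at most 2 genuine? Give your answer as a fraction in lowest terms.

1/2

There are C(18,5) = 8568 ways to choose the 5.
Favorable selections (at most 2 genuine): C(9,0)·C(9,5) + C(9,1)·C(9,4) + C(9,2)·C(9,3) = 126 + 1134 + 3024 = 4284.
Probability = 4284/8568 = 1/2.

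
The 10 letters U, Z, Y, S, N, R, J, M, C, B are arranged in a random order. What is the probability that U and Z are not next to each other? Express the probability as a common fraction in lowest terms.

There are 10! = 3628800 arrangements.
Arrangements with U and Z adjacent: 2·9! = 725760.
So not adjacent: 3628800 − 725760 = 2903040, probability 2903040/3628800 = 4/5.

4/5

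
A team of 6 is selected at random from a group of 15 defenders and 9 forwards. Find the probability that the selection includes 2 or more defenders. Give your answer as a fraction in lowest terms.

9473/9614

There are C(24,6) = 134596 ways to choose the 6.
Count the complement (fewer than 2 defenders): C(15,0)·C(9,6) + C(15,1)·C(9,5) = 84 + 1890 = 1974.
Probability = 1 − 1974/134596 = 132622/134596 = 9473/9614.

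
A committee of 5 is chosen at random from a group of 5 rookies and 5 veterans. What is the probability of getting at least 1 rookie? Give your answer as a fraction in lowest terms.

There are C(10,5) = 252 ways to choose the 5.
Favorable selections (at least 1 rookie): C(5,1)·C(5,4) + C(5,2)·C(5,3) + C(5,3)·C(5,2) + C(5,4)·C(5,1) + C(5,5)·C(5,0) = 25 + 100 + 100 + 25 + 1 = 251.
Probability = 251/252.

251/252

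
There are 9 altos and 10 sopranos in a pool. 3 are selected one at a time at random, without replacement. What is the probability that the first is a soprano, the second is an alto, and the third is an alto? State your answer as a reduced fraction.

40/323

Multiply the conditional probabilities at each draw: 10/19 · 9/18 · 8/17 = 720/5814 = 40/323.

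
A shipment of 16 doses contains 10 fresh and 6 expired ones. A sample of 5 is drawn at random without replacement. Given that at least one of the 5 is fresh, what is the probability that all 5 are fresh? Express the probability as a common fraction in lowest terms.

Work in counts. Selections with at least one fresh: C(16,5) − C(6,5) = 4368 − 6 = 4362.
Of those, selections where all 5 are fresh: C(10,5) = 252.
Conditional probability = 252/4362 = 42/727.

42/727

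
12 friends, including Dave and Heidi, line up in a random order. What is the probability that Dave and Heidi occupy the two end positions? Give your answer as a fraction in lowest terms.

1/66

There are 12! = 479001600 arrangements.
Place Dave and Heidi at the ends in 2 ways, arrange the remaining 10 in 10! = 3628800 ways: 2·3628800 = 7257600.
Probability = 7257600/479001600 = 1/66.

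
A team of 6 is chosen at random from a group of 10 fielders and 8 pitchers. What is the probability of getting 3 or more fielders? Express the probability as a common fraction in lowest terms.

353/442

There are C(18,6) = 18564 ways to choose the 6.
Favorable selections (3 or more fielders): C(10,3)·C(8,3) + C(10,4)·C(8,2) + C(10,5)·C(8,1) + C(10,6)·C(8,0) = 6720 + 5880 + 2016 + 210 = 14826.
Probability = 14826/18564 = 353/442.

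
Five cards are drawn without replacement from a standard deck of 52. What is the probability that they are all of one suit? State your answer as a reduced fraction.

33/16660

There are C(52,5) = 2598960 possible 5-card hands.
Hands of one suit: 4 suits × C(13,5) = 4·1287 = 5148.
Probability = 5148/2598960 = 33/16660.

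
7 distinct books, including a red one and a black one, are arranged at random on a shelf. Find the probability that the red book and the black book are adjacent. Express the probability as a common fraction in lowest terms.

2/7

There are 7! = 5040 arrangements.
Treat the red book and the black book as a block: 6! arrangements of the blocks × 2 orders within the block = 2·720 = 1440.
Probability = 1440/5040 = 2/7.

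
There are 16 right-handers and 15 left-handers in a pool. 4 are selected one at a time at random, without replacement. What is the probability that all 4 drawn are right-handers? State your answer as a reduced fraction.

Multiply the conditional probabilities at each draw: 16/31 · 15/30 · 14/29 · 13/28 = 43680/755160 = 52/899.

52/899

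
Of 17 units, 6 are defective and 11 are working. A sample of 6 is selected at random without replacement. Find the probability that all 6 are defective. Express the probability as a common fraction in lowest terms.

1/12376

There are C(17,6) = 12376 possible selections.
Selections with all defective: C(6,6) = 1.
Probability = 1/12376.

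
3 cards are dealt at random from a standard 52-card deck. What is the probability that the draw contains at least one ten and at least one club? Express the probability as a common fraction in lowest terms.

There are C(52,3) = 22100 possible draws.
By inclusion-exclusion on the complements, draws missing all tens or all clubs: C(48,3) + C(39,3) − C(36,3) = 17296 + 9139 − 7140 = 19295.
So draws with at least one of each: 22100 − 19295 = 2805, probability 2805/22100 = 33/260.

33/260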